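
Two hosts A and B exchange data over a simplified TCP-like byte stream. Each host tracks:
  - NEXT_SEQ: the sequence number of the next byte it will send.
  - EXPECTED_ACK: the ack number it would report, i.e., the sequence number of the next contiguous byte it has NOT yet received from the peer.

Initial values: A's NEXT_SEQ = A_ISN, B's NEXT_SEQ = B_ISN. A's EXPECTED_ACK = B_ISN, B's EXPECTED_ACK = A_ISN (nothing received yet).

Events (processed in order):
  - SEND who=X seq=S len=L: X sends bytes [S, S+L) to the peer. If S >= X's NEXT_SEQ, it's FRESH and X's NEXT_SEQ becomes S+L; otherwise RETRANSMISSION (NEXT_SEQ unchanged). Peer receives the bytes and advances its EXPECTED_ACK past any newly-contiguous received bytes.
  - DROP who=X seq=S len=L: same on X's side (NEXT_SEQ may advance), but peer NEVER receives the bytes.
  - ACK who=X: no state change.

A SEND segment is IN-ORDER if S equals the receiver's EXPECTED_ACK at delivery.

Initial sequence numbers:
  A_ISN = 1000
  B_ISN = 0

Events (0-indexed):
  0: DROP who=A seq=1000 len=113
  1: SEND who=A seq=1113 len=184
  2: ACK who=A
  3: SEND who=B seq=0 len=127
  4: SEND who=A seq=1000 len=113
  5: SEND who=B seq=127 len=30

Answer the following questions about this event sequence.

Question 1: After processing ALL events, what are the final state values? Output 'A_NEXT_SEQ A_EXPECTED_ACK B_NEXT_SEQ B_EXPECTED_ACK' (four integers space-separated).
After event 0: A_seq=1113 A_ack=0 B_seq=0 B_ack=1000
After event 1: A_seq=1297 A_ack=0 B_seq=0 B_ack=1000
After event 2: A_seq=1297 A_ack=0 B_seq=0 B_ack=1000
After event 3: A_seq=1297 A_ack=127 B_seq=127 B_ack=1000
After event 4: A_seq=1297 A_ack=127 B_seq=127 B_ack=1297
After event 5: A_seq=1297 A_ack=157 B_seq=157 B_ack=1297

Answer: 1297 157 157 1297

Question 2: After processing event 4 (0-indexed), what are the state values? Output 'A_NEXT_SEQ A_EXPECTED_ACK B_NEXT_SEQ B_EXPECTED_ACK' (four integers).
After event 0: A_seq=1113 A_ack=0 B_seq=0 B_ack=1000
After event 1: A_seq=1297 A_ack=0 B_seq=0 B_ack=1000
After event 2: A_seq=1297 A_ack=0 B_seq=0 B_ack=1000
After event 3: A_seq=1297 A_ack=127 B_seq=127 B_ack=1000
After event 4: A_seq=1297 A_ack=127 B_seq=127 B_ack=1297

1297 127 127 1297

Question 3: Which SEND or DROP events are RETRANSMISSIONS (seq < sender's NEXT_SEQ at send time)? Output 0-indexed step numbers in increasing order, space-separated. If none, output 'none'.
Answer: 4

Derivation:
Step 0: DROP seq=1000 -> fresh
Step 1: SEND seq=1113 -> fresh
Step 3: SEND seq=0 -> fresh
Step 4: SEND seq=1000 -> retransmit
Step 5: SEND seq=127 -> fresh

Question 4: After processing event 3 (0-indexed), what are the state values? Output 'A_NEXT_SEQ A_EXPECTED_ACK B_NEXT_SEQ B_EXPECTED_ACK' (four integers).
After event 0: A_seq=1113 A_ack=0 B_seq=0 B_ack=1000
After event 1: A_seq=1297 A_ack=0 B_seq=0 B_ack=1000
After event 2: A_seq=1297 A_ack=0 B_seq=0 B_ack=1000
After event 3: A_seq=1297 A_ack=127 B_seq=127 B_ack=1000

1297 127 127 1000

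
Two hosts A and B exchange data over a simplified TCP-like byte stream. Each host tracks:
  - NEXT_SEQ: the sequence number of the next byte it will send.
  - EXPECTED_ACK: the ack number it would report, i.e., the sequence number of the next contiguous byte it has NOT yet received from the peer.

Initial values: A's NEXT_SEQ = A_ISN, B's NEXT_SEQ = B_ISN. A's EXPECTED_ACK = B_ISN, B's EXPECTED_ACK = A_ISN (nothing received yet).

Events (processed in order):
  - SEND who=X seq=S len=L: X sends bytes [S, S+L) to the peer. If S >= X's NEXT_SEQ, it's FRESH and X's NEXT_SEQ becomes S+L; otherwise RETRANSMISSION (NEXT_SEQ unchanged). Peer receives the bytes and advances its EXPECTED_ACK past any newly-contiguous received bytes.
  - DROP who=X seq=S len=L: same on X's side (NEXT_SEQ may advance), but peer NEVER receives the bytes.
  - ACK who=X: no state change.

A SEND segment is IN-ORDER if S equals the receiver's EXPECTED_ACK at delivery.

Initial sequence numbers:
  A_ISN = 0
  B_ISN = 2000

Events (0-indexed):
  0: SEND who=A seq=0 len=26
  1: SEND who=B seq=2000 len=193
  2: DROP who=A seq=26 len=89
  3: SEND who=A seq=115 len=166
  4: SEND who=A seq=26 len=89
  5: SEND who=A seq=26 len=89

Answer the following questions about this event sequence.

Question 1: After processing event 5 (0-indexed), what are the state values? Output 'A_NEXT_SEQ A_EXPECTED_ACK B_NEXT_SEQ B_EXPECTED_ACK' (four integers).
After event 0: A_seq=26 A_ack=2000 B_seq=2000 B_ack=26
After event 1: A_seq=26 A_ack=2193 B_seq=2193 B_ack=26
After event 2: A_seq=115 A_ack=2193 B_seq=2193 B_ack=26
After event 3: A_seq=281 A_ack=2193 B_seq=2193 B_ack=26
After event 4: A_seq=281 A_ack=2193 B_seq=2193 B_ack=281
After event 5: A_seq=281 A_ack=2193 B_seq=2193 B_ack=281

281 2193 2193 281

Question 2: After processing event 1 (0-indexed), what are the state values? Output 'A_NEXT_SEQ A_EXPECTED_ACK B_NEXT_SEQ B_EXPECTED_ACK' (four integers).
After event 0: A_seq=26 A_ack=2000 B_seq=2000 B_ack=26
After event 1: A_seq=26 A_ack=2193 B_seq=2193 B_ack=26

26 2193 2193 26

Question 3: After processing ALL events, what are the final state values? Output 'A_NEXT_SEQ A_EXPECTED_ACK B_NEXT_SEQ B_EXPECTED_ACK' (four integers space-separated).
Answer: 281 2193 2193 281

Derivation:
After event 0: A_seq=26 A_ack=2000 B_seq=2000 B_ack=26
After event 1: A_seq=26 A_ack=2193 B_seq=2193 B_ack=26
After event 2: A_seq=115 A_ack=2193 B_seq=2193 B_ack=26
After event 3: A_seq=281 A_ack=2193 B_seq=2193 B_ack=26
After event 4: A_seq=281 A_ack=2193 B_seq=2193 B_ack=281
After event 5: A_seq=281 A_ack=2193 B_seq=2193 B_ack=281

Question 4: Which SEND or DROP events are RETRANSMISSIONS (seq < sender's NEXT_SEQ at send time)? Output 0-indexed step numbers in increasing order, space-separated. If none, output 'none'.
Step 0: SEND seq=0 -> fresh
Step 1: SEND seq=2000 -> fresh
Step 2: DROP seq=26 -> fresh
Step 3: SEND seq=115 -> fresh
Step 4: SEND seq=26 -> retransmit
Step 5: SEND seq=26 -> retransmit

Answer: 4 5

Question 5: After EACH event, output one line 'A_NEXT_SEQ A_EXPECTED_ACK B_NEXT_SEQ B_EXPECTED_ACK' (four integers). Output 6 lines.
26 2000 2000 26
26 2193 2193 26
115 2193 2193 26
281 2193 2193 26
281 2193 2193 281
281 2193 2193 281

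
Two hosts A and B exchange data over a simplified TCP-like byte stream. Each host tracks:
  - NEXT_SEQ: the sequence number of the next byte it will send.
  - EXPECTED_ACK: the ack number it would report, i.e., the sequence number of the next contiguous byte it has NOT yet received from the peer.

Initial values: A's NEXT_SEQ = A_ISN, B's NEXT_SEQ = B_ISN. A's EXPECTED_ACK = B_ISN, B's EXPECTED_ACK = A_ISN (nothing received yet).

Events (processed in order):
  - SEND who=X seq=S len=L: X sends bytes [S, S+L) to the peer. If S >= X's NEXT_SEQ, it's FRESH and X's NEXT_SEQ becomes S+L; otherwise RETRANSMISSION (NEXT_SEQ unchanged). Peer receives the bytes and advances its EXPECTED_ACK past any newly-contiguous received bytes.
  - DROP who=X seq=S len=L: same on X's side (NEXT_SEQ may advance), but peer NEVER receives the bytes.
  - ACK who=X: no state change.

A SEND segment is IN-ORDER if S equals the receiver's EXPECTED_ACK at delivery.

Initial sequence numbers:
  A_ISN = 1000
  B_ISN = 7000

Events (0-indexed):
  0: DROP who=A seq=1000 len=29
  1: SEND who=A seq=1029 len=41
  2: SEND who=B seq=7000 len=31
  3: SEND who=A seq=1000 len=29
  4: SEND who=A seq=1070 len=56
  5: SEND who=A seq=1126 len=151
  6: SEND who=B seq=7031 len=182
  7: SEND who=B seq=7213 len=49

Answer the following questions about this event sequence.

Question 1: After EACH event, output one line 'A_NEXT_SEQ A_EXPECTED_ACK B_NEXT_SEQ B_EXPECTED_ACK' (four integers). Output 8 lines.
1029 7000 7000 1000
1070 7000 7000 1000
1070 7031 7031 1000
1070 7031 7031 1070
1126 7031 7031 1126
1277 7031 7031 1277
1277 7213 7213 1277
1277 7262 7262 1277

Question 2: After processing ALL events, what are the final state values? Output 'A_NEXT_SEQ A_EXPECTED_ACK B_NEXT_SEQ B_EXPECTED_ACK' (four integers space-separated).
After event 0: A_seq=1029 A_ack=7000 B_seq=7000 B_ack=1000
After event 1: A_seq=1070 A_ack=7000 B_seq=7000 B_ack=1000
After event 2: A_seq=1070 A_ack=7031 B_seq=7031 B_ack=1000
After event 3: A_seq=1070 A_ack=7031 B_seq=7031 B_ack=1070
After event 4: A_seq=1126 A_ack=7031 B_seq=7031 B_ack=1126
After event 5: A_seq=1277 A_ack=7031 B_seq=7031 B_ack=1277
After event 6: A_seq=1277 A_ack=7213 B_seq=7213 B_ack=1277
After event 7: A_seq=1277 A_ack=7262 B_seq=7262 B_ack=1277

Answer: 1277 7262 7262 1277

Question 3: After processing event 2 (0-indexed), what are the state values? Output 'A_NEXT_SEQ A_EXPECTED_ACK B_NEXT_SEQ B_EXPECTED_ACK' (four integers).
After event 0: A_seq=1029 A_ack=7000 B_seq=7000 B_ack=1000
After event 1: A_seq=1070 A_ack=7000 B_seq=7000 B_ack=1000
After event 2: A_seq=1070 A_ack=7031 B_seq=7031 B_ack=1000

1070 7031 7031 1000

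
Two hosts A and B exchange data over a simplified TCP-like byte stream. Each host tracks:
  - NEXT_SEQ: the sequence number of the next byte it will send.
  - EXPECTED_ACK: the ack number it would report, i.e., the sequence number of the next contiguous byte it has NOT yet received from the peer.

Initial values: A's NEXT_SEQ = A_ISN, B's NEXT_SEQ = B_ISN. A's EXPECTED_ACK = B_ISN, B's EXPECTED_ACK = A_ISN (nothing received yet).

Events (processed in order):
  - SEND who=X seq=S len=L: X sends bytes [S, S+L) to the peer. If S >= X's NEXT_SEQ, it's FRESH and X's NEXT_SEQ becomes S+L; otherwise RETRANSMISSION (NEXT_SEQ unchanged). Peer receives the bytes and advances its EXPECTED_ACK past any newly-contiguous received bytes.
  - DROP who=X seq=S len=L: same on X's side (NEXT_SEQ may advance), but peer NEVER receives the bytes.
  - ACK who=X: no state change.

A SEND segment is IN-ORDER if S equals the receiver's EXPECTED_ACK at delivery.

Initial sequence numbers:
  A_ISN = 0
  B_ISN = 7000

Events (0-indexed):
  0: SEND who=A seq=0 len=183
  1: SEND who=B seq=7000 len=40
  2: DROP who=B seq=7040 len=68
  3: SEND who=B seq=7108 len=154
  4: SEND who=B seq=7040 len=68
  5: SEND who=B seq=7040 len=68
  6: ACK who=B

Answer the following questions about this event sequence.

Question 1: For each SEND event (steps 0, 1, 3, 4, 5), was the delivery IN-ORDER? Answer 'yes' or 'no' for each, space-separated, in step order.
Step 0: SEND seq=0 -> in-order
Step 1: SEND seq=7000 -> in-order
Step 3: SEND seq=7108 -> out-of-order
Step 4: SEND seq=7040 -> in-order
Step 5: SEND seq=7040 -> out-of-order

Answer: yes yes no yes no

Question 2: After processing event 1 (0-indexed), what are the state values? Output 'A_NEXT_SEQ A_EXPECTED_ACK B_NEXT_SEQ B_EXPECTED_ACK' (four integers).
After event 0: A_seq=183 A_ack=7000 B_seq=7000 B_ack=183
After event 1: A_seq=183 A_ack=7040 B_seq=7040 B_ack=183

183 7040 7040 183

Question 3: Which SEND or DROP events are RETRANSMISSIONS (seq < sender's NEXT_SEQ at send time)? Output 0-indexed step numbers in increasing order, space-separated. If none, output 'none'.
Step 0: SEND seq=0 -> fresh
Step 1: SEND seq=7000 -> fresh
Step 2: DROP seq=7040 -> fresh
Step 3: SEND seq=7108 -> fresh
Step 4: SEND seq=7040 -> retransmit
Step 5: SEND seq=7040 -> retransmit

Answer: 4 5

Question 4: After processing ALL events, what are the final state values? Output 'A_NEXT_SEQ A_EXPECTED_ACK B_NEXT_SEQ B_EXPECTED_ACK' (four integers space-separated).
Answer: 183 7262 7262 183

Derivation:
After event 0: A_seq=183 A_ack=7000 B_seq=7000 B_ack=183
After event 1: A_seq=183 A_ack=7040 B_seq=7040 B_ack=183
After event 2: A_seq=183 A_ack=7040 B_seq=7108 B_ack=183
After event 3: A_seq=183 A_ack=7040 B_seq=7262 B_ack=183
After event 4: A_seq=183 A_ack=7262 B_seq=7262 B_ack=183
After event 5: A_seq=183 A_ack=7262 B_seq=7262 B_ack=183
After event 6: A_seq=183 A_ack=7262 B_seq=7262 B_ack=183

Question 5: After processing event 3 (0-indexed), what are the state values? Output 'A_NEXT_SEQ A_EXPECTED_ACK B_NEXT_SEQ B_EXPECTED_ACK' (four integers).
After event 0: A_seq=183 A_ack=7000 B_seq=7000 B_ack=183
After event 1: A_seq=183 A_ack=7040 B_seq=7040 B_ack=183
After event 2: A_seq=183 A_ack=7040 B_seq=7108 B_ack=183
After event 3: A_seq=183 A_ack=7040 B_seq=7262 B_ack=183

183 7040 7262 183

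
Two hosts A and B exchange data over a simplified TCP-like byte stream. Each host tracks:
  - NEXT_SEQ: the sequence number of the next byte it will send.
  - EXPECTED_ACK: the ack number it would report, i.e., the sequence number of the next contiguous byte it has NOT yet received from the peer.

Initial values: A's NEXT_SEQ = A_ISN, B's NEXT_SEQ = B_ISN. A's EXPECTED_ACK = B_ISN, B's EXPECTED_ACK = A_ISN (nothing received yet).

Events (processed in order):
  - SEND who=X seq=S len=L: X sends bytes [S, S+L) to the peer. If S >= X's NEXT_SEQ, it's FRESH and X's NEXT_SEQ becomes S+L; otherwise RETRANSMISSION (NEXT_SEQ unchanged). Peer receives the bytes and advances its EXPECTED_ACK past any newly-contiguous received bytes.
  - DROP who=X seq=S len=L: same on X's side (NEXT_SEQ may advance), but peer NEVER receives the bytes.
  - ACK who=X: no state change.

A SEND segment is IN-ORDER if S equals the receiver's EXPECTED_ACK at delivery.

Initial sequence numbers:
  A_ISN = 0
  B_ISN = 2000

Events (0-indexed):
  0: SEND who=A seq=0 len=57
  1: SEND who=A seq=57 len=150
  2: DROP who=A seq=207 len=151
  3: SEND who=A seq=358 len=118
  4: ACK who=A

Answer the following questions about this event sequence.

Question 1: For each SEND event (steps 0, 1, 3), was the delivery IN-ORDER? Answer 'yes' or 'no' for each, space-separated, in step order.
Answer: yes yes no

Derivation:
Step 0: SEND seq=0 -> in-order
Step 1: SEND seq=57 -> in-order
Step 3: SEND seq=358 -> out-of-order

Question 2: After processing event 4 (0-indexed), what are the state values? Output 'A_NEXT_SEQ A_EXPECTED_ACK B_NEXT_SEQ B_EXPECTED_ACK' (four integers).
After event 0: A_seq=57 A_ack=2000 B_seq=2000 B_ack=57
After event 1: A_seq=207 A_ack=2000 B_seq=2000 B_ack=207
After event 2: A_seq=358 A_ack=2000 B_seq=2000 B_ack=207
After event 3: A_seq=476 A_ack=2000 B_seq=2000 B_ack=207
After event 4: A_seq=476 A_ack=2000 B_seq=2000 B_ack=207

476 2000 2000 207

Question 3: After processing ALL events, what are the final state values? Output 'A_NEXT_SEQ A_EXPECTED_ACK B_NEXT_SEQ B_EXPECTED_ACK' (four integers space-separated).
After event 0: A_seq=57 A_ack=2000 B_seq=2000 B_ack=57
After event 1: A_seq=207 A_ack=2000 B_seq=2000 B_ack=207
After event 2: A_seq=358 A_ack=2000 B_seq=2000 B_ack=207
After event 3: A_seq=476 A_ack=2000 B_seq=2000 B_ack=207
After event 4: A_seq=476 A_ack=2000 B_seq=2000 B_ack=207

Answer: 476 2000 2000 207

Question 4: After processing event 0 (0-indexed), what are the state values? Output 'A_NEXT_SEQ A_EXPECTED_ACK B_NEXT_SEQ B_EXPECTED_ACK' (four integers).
After event 0: A_seq=57 A_ack=2000 B_seq=2000 B_ack=57

57 2000 2000 57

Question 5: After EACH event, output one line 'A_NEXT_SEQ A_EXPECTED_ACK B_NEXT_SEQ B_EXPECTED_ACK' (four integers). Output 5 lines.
57 2000 2000 57
207 2000 2000 207
358 2000 2000 207
476 2000 2000 207
476 2000 2000 207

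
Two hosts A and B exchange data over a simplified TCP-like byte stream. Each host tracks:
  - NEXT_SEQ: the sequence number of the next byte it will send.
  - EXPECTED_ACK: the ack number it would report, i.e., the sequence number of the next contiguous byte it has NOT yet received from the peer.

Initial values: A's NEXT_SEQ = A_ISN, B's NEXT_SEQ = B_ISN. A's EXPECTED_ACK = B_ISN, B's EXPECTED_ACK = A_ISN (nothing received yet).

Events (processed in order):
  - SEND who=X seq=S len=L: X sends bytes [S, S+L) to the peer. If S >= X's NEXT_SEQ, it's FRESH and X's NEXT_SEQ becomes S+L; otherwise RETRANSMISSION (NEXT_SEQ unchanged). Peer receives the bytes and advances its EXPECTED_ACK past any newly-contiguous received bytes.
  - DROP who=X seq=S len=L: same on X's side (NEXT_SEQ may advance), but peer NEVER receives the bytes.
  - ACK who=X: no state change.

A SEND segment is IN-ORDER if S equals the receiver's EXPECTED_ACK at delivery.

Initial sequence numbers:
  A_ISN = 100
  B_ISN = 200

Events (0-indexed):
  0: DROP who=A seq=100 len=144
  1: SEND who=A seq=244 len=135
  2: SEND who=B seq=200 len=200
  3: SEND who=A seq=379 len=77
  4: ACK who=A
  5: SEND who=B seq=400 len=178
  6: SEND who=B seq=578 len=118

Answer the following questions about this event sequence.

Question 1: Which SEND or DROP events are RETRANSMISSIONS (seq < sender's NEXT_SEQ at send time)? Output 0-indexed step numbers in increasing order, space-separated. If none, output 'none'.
Step 0: DROP seq=100 -> fresh
Step 1: SEND seq=244 -> fresh
Step 2: SEND seq=200 -> fresh
Step 3: SEND seq=379 -> fresh
Step 5: SEND seq=400 -> fresh
Step 6: SEND seq=578 -> fresh

Answer: none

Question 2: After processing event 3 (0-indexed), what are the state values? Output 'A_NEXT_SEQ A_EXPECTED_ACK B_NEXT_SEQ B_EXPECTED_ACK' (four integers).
After event 0: A_seq=244 A_ack=200 B_seq=200 B_ack=100
After event 1: A_seq=379 A_ack=200 B_seq=200 B_ack=100
After event 2: A_seq=379 A_ack=400 B_seq=400 B_ack=100
After event 3: A_seq=456 A_ack=400 B_seq=400 B_ack=100

456 400 400 100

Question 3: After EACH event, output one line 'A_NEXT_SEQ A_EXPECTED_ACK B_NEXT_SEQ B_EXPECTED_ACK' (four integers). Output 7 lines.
244 200 200 100
379 200 200 100
379 400 400 100
456 400 400 100
456 400 400 100
456 578 578 100
456 696 696 100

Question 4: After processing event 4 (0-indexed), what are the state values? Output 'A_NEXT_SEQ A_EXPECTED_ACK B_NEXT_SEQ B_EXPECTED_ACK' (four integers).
After event 0: A_seq=244 A_ack=200 B_seq=200 B_ack=100
After event 1: A_seq=379 A_ack=200 B_seq=200 B_ack=100
After event 2: A_seq=379 A_ack=400 B_seq=400 B_ack=100
After event 3: A_seq=456 A_ack=400 B_seq=400 B_ack=100
After event 4: A_seq=456 A_ack=400 B_seq=400 B_ack=100

456 400 400 100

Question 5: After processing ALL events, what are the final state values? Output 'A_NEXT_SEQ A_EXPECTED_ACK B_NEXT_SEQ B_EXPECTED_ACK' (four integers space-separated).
After event 0: A_seq=244 A_ack=200 B_seq=200 B_ack=100
After event 1: A_seq=379 A_ack=200 B_seq=200 B_ack=100
After event 2: A_seq=379 A_ack=400 B_seq=400 B_ack=100
After event 3: A_seq=456 A_ack=400 B_seq=400 B_ack=100
After event 4: A_seq=456 A_ack=400 B_seq=400 B_ack=100
After event 5: A_seq=456 A_ack=578 B_seq=578 B_ack=100
After event 6: A_seq=456 A_ack=696 B_seq=696 B_ack=100

Answer: 456 696 696 100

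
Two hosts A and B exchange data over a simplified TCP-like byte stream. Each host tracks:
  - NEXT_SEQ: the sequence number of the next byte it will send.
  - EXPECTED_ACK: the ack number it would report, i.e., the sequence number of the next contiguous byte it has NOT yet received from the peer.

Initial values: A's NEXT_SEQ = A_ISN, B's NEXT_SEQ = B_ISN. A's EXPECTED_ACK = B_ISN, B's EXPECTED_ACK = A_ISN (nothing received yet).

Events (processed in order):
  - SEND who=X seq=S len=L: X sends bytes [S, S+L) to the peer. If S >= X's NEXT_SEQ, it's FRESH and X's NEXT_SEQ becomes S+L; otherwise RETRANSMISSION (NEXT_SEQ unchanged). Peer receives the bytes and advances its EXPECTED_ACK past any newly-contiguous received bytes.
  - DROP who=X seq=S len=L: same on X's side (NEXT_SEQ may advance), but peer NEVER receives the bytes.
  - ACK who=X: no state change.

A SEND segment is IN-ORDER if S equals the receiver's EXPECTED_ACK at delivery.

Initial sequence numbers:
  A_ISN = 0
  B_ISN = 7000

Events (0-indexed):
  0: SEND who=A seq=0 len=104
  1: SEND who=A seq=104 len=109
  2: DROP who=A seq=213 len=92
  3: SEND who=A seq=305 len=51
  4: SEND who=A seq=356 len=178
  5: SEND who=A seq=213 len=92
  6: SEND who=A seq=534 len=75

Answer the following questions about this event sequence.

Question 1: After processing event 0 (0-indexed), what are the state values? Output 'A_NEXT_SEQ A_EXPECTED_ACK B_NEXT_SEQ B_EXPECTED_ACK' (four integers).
After event 0: A_seq=104 A_ack=7000 B_seq=7000 B_ack=104

104 7000 7000 104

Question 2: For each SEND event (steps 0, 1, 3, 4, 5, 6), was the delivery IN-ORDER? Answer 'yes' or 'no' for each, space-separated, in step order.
Answer: yes yes no no yes yes

Derivation:
Step 0: SEND seq=0 -> in-order
Step 1: SEND seq=104 -> in-order
Step 3: SEND seq=305 -> out-of-order
Step 4: SEND seq=356 -> out-of-order
Step 5: SEND seq=213 -> in-order
Step 6: SEND seq=534 -> in-order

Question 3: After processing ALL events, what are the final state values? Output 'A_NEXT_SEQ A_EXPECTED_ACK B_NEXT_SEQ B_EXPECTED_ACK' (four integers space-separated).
After event 0: A_seq=104 A_ack=7000 B_seq=7000 B_ack=104
After event 1: A_seq=213 A_ack=7000 B_seq=7000 B_ack=213
After event 2: A_seq=305 A_ack=7000 B_seq=7000 B_ack=213
After event 3: A_seq=356 A_ack=7000 B_seq=7000 B_ack=213
After event 4: A_seq=534 A_ack=7000 B_seq=7000 B_ack=213
After event 5: A_seq=534 A_ack=7000 B_seq=7000 B_ack=534
After event 6: A_seq=609 A_ack=7000 B_seq=7000 B_ack=609

Answer: 609 7000 7000 609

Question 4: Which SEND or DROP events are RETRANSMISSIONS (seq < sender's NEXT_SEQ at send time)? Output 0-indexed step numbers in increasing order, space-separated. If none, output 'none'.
Step 0: SEND seq=0 -> fresh
Step 1: SEND seq=104 -> fresh
Step 2: DROP seq=213 -> fresh
Step 3: SEND seq=305 -> fresh
Step 4: SEND seq=356 -> fresh
Step 5: SEND seq=213 -> retransmit
Step 6: SEND seq=534 -> fresh

Answer: 5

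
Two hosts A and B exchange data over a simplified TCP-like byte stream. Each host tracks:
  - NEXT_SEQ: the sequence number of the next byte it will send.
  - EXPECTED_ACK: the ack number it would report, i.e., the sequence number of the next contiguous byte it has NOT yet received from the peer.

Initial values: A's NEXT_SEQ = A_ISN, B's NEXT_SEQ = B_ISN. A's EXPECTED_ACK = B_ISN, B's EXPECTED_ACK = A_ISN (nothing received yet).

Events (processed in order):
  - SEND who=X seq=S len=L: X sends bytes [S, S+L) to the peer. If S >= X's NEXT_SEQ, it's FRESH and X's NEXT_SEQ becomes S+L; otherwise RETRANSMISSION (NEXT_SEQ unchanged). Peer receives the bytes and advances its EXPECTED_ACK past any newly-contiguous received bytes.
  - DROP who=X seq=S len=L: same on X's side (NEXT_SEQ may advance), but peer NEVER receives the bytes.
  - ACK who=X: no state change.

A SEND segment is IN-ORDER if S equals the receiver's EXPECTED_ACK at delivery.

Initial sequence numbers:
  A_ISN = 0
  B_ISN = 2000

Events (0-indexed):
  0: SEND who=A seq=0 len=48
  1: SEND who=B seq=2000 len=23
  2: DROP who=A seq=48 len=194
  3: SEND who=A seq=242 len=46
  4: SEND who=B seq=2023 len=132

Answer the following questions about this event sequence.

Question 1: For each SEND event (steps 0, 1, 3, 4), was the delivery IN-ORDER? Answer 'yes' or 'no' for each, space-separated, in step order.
Answer: yes yes no yes

Derivation:
Step 0: SEND seq=0 -> in-order
Step 1: SEND seq=2000 -> in-order
Step 3: SEND seq=242 -> out-of-order
Step 4: SEND seq=2023 -> in-order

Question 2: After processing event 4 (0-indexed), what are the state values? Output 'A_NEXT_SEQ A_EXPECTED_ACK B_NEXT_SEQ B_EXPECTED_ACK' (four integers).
After event 0: A_seq=48 A_ack=2000 B_seq=2000 B_ack=48
After event 1: A_seq=48 A_ack=2023 B_seq=2023 B_ack=48
After event 2: A_seq=242 A_ack=2023 B_seq=2023 B_ack=48
After event 3: A_seq=288 A_ack=2023 B_seq=2023 B_ack=48
After event 4: A_seq=288 A_ack=2155 B_seq=2155 B_ack=48

288 2155 2155 48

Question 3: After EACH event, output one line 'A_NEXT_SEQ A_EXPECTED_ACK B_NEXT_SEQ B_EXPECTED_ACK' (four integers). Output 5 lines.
48 2000 2000 48
48 2023 2023 48
242 2023 2023 48
288 2023 2023 48
288 2155 2155 48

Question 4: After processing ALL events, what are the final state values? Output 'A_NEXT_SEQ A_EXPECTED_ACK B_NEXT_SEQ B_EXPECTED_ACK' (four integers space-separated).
After event 0: A_seq=48 A_ack=2000 B_seq=2000 B_ack=48
After event 1: A_seq=48 A_ack=2023 B_seq=2023 B_ack=48
After event 2: A_seq=242 A_ack=2023 B_seq=2023 B_ack=48
After event 3: A_seq=288 A_ack=2023 B_seq=2023 B_ack=48
After event 4: A_seq=288 A_ack=2155 B_seq=2155 B_ack=48

Answer: 288 2155 2155 48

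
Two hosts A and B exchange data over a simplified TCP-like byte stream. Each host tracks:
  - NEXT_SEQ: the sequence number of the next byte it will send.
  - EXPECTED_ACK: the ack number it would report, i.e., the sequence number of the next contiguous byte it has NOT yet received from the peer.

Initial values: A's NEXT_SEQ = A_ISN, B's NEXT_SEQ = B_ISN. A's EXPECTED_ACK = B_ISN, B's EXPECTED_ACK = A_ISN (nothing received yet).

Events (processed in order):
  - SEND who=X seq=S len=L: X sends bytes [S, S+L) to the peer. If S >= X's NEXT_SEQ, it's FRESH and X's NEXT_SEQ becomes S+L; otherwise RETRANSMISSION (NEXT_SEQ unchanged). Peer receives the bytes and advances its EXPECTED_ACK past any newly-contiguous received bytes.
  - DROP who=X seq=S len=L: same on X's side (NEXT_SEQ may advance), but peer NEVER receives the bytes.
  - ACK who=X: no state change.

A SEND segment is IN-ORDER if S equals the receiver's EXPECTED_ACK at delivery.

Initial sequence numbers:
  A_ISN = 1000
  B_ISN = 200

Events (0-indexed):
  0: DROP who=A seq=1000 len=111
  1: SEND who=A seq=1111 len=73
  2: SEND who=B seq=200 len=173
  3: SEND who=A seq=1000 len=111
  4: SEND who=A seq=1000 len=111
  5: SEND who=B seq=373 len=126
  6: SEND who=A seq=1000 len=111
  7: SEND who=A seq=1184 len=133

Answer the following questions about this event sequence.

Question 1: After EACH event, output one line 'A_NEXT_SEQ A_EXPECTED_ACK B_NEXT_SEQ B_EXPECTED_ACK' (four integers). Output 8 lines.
1111 200 200 1000
1184 200 200 1000
1184 373 373 1000
1184 373 373 1184
1184 373 373 1184
1184 499 499 1184
1184 499 499 1184
1317 499 499 1317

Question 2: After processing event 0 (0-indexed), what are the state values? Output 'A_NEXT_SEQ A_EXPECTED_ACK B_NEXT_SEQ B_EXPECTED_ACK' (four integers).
After event 0: A_seq=1111 A_ack=200 B_seq=200 B_ack=1000

1111 200 200 1000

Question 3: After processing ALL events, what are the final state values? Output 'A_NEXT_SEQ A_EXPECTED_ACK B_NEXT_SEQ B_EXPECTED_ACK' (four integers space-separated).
After event 0: A_seq=1111 A_ack=200 B_seq=200 B_ack=1000
After event 1: A_seq=1184 A_ack=200 B_seq=200 B_ack=1000
After event 2: A_seq=1184 A_ack=373 B_seq=373 B_ack=1000
After event 3: A_seq=1184 A_ack=373 B_seq=373 B_ack=1184
After event 4: A_seq=1184 A_ack=373 B_seq=373 B_ack=1184
After event 5: A_seq=1184 A_ack=499 B_seq=499 B_ack=1184
After event 6: A_seq=1184 A_ack=499 B_seq=499 B_ack=1184
After event 7: A_seq=1317 A_ack=499 B_seq=499 B_ack=1317

Answer: 1317 499 499 1317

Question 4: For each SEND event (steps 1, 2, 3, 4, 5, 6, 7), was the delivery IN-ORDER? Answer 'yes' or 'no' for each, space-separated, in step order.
Step 1: SEND seq=1111 -> out-of-order
Step 2: SEND seq=200 -> in-order
Step 3: SEND seq=1000 -> in-order
Step 4: SEND seq=1000 -> out-of-order
Step 5: SEND seq=373 -> in-order
Step 6: SEND seq=1000 -> out-of-order
Step 7: SEND seq=1184 -> in-order

Answer: no yes yes no yes no yes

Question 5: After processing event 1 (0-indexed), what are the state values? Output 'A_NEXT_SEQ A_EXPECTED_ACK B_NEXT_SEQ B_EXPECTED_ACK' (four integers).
After event 0: A_seq=1111 A_ack=200 B_seq=200 B_ack=1000
After event 1: A_seq=1184 A_ack=200 B_seq=200 B_ack=1000

1184 200 200 1000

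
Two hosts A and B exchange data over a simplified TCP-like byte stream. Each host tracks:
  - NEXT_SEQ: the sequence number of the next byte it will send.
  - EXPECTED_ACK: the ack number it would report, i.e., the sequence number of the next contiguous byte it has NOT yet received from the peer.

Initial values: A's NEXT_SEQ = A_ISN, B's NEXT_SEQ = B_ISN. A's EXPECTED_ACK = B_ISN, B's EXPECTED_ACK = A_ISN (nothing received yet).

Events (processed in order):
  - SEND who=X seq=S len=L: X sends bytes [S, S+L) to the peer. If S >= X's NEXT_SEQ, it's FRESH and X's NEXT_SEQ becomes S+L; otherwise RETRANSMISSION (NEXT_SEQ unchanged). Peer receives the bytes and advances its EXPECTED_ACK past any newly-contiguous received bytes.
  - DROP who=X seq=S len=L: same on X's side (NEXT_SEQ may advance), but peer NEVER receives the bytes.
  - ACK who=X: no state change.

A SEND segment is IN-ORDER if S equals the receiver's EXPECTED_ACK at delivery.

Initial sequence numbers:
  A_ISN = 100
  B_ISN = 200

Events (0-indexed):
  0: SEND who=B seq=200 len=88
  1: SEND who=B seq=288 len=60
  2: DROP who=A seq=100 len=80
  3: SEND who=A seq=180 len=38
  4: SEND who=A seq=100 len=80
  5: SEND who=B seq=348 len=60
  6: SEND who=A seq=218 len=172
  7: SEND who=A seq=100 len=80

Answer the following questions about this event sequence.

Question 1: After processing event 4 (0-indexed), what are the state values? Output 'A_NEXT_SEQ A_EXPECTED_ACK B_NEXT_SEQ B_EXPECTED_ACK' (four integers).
After event 0: A_seq=100 A_ack=288 B_seq=288 B_ack=100
After event 1: A_seq=100 A_ack=348 B_seq=348 B_ack=100
After event 2: A_seq=180 A_ack=348 B_seq=348 B_ack=100
After event 3: A_seq=218 A_ack=348 B_seq=348 B_ack=100
After event 4: A_seq=218 A_ack=348 B_seq=348 B_ack=218

218 348 348 218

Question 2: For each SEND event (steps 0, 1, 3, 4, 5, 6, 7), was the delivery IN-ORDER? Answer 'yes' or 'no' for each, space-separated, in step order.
Step 0: SEND seq=200 -> in-order
Step 1: SEND seq=288 -> in-order
Step 3: SEND seq=180 -> out-of-order
Step 4: SEND seq=100 -> in-order
Step 5: SEND seq=348 -> in-order
Step 6: SEND seq=218 -> in-order
Step 7: SEND seq=100 -> out-of-order

Answer: yes yes no yes yes yes no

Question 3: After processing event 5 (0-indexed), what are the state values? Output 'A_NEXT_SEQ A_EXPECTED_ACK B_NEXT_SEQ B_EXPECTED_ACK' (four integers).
After event 0: A_seq=100 A_ack=288 B_seq=288 B_ack=100
After event 1: A_seq=100 A_ack=348 B_seq=348 B_ack=100
After event 2: A_seq=180 A_ack=348 B_seq=348 B_ack=100
After event 3: A_seq=218 A_ack=348 B_seq=348 B_ack=100
After event 4: A_seq=218 A_ack=348 B_seq=348 B_ack=218
After event 5: A_seq=218 A_ack=408 B_seq=408 B_ack=218

218 408 408 218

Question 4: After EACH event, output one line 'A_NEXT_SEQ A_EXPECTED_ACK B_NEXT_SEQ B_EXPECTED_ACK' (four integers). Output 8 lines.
100 288 288 100
100 348 348 100
180 348 348 100
218 348 348 100
218 348 348 218
218 408 408 218
390 408 408 390
390 408 408 390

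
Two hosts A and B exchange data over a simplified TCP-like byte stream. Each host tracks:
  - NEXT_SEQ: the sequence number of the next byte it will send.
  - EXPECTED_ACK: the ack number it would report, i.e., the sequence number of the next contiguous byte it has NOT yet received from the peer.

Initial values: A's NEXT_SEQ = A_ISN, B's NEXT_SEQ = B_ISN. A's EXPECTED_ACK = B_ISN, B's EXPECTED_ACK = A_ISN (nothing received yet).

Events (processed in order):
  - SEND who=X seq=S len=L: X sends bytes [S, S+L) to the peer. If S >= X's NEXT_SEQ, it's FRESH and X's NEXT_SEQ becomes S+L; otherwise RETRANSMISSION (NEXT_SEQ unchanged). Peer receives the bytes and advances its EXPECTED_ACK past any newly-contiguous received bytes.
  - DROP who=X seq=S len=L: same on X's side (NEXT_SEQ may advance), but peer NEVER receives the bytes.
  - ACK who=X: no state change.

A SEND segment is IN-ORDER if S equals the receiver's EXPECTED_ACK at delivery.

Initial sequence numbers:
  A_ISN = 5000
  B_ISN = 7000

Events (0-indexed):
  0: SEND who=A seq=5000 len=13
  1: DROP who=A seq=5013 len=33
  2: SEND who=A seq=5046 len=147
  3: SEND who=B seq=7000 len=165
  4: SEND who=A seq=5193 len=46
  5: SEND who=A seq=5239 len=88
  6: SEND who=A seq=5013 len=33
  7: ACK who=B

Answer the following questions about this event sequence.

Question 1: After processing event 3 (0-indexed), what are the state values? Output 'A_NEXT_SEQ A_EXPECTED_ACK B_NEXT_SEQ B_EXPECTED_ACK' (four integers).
After event 0: A_seq=5013 A_ack=7000 B_seq=7000 B_ack=5013
After event 1: A_seq=5046 A_ack=7000 B_seq=7000 B_ack=5013
After event 2: A_seq=5193 A_ack=7000 B_seq=7000 B_ack=5013
After event 3: A_seq=5193 A_ack=7165 B_seq=7165 B_ack=5013

5193 7165 7165 5013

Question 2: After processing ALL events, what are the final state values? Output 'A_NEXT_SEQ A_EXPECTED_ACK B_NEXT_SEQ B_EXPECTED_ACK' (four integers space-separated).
After event 0: A_seq=5013 A_ack=7000 B_seq=7000 B_ack=5013
After event 1: A_seq=5046 A_ack=7000 B_seq=7000 B_ack=5013
After event 2: A_seq=5193 A_ack=7000 B_seq=7000 B_ack=5013
After event 3: A_seq=5193 A_ack=7165 B_seq=7165 B_ack=5013
After event 4: A_seq=5239 A_ack=7165 B_seq=7165 B_ack=5013
After event 5: A_seq=5327 A_ack=7165 B_seq=7165 B_ack=5013
After event 6: A_seq=5327 A_ack=7165 B_seq=7165 B_ack=5327
After event 7: A_seq=5327 A_ack=7165 B_seq=7165 B_ack=5327

Answer: 5327 7165 7165 5327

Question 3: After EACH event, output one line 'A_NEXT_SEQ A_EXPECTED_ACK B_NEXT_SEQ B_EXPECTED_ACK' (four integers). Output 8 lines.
5013 7000 7000 5013
5046 7000 7000 5013
5193 7000 7000 5013
5193 7165 7165 5013
5239 7165 7165 5013
5327 7165 7165 5013
5327 7165 7165 5327
5327 7165 7165 5327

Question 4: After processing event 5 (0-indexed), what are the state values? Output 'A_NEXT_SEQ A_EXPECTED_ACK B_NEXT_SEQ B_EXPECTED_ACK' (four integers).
After event 0: A_seq=5013 A_ack=7000 B_seq=7000 B_ack=5013
After event 1: A_seq=5046 A_ack=7000 B_seq=7000 B_ack=5013
After event 2: A_seq=5193 A_ack=7000 B_seq=7000 B_ack=5013
After event 3: A_seq=5193 A_ack=7165 B_seq=7165 B_ack=5013
After event 4: A_seq=5239 A_ack=7165 B_seq=7165 B_ack=5013
After event 5: A_seq=5327 A_ack=7165 B_seq=7165 B_ack=5013

5327 7165 7165 5013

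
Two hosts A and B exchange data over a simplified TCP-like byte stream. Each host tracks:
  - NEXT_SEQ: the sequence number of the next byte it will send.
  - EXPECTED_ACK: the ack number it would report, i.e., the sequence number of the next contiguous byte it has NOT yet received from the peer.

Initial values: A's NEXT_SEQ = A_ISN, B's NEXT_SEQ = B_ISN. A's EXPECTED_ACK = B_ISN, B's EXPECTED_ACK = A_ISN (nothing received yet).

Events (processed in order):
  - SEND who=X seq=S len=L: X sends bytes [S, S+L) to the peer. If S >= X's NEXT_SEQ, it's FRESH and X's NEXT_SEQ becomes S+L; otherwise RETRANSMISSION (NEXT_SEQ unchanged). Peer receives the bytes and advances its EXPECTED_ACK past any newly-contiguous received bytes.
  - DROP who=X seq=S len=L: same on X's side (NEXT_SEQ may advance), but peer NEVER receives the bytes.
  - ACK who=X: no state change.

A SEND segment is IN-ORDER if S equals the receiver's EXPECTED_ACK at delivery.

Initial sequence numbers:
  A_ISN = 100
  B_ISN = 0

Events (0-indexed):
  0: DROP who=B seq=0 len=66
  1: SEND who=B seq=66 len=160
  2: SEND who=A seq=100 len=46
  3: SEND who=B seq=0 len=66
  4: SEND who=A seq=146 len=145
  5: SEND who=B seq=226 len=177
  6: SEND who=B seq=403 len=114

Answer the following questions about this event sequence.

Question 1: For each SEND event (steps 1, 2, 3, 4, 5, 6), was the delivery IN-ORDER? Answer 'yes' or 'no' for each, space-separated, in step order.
Step 1: SEND seq=66 -> out-of-order
Step 2: SEND seq=100 -> in-order
Step 3: SEND seq=0 -> in-order
Step 4: SEND seq=146 -> in-order
Step 5: SEND seq=226 -> in-order
Step 6: SEND seq=403 -> in-order

Answer: no yes yes yes yes yes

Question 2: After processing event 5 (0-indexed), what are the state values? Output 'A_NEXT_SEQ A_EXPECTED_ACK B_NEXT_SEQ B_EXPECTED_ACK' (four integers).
After event 0: A_seq=100 A_ack=0 B_seq=66 B_ack=100
After event 1: A_seq=100 A_ack=0 B_seq=226 B_ack=100
After event 2: A_seq=146 A_ack=0 B_seq=226 B_ack=146
After event 3: A_seq=146 A_ack=226 B_seq=226 B_ack=146
After event 4: A_seq=291 A_ack=226 B_seq=226 B_ack=291
After event 5: A_seq=291 A_ack=403 B_seq=403 B_ack=291

291 403 403 291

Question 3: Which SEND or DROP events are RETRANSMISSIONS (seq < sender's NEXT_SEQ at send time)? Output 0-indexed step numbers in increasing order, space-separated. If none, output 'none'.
Step 0: DROP seq=0 -> fresh
Step 1: SEND seq=66 -> fresh
Step 2: SEND seq=100 -> fresh
Step 3: SEND seq=0 -> retransmit
Step 4: SEND seq=146 -> fresh
Step 5: SEND seq=226 -> fresh
Step 6: SEND seq=403 -> fresh

Answer: 3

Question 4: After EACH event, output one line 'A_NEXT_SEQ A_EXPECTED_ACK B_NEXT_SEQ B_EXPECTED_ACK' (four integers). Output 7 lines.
100 0 66 100
100 0 226 100
146 0 226 146
146 226 226 146
291 226 226 291
291 403 403 291
291 517 517 291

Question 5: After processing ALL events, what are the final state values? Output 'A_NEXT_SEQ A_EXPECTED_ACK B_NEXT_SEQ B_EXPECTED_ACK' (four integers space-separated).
Answer: 291 517 517 291

Derivation:
After event 0: A_seq=100 A_ack=0 B_seq=66 B_ack=100
After event 1: A_seq=100 A_ack=0 B_seq=226 B_ack=100
After event 2: A_seq=146 A_ack=0 B_seq=226 B_ack=146
After event 3: A_seq=146 A_ack=226 B_seq=226 B_ack=146
After event 4: A_seq=291 A_ack=226 B_seq=226 B_ack=291
After event 5: A_seq=291 A_ack=403 B_seq=403 B_ack=291
After event 6: A_seq=291 A_ack=517 B_seq=517 B_ack=291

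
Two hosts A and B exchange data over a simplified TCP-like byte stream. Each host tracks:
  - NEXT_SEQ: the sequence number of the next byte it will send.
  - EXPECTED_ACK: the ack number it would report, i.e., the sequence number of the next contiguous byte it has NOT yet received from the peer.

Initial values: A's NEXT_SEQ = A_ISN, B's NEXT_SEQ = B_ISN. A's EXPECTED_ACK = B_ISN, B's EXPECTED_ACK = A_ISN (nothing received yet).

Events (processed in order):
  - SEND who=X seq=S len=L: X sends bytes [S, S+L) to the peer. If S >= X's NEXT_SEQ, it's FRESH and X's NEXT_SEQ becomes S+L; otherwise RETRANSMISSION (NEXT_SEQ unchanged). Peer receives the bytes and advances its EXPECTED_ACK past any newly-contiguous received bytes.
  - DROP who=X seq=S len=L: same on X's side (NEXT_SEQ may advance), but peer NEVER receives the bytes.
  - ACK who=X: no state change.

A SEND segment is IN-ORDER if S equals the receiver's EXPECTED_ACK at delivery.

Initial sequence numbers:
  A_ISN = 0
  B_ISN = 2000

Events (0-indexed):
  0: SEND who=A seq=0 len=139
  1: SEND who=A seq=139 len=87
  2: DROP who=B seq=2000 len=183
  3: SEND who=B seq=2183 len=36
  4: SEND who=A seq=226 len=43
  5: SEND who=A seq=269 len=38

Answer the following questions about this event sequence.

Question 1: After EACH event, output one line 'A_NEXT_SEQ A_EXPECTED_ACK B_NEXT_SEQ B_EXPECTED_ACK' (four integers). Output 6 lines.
139 2000 2000 139
226 2000 2000 226
226 2000 2183 226
226 2000 2219 226
269 2000 2219 269
307 2000 2219 307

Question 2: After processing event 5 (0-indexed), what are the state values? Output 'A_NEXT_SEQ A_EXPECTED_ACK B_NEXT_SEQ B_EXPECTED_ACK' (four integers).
After event 0: A_seq=139 A_ack=2000 B_seq=2000 B_ack=139
After event 1: A_seq=226 A_ack=2000 B_seq=2000 B_ack=226
After event 2: A_seq=226 A_ack=2000 B_seq=2183 B_ack=226
After event 3: A_seq=226 A_ack=2000 B_seq=2219 B_ack=226
After event 4: A_seq=269 A_ack=2000 B_seq=2219 B_ack=269
After event 5: A_seq=307 A_ack=2000 B_seq=2219 B_ack=307

307 2000 2219 307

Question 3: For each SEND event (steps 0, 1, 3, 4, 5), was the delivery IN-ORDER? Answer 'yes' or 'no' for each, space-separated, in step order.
Answer: yes yes no yes yes

Derivation:
Step 0: SEND seq=0 -> in-order
Step 1: SEND seq=139 -> in-order
Step 3: SEND seq=2183 -> out-of-order
Step 4: SEND seq=226 -> in-order
Step 5: SEND seq=269 -> in-order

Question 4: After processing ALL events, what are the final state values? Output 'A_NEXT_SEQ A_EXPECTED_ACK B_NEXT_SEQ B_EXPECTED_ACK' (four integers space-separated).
Answer: 307 2000 2219 307

Derivation:
After event 0: A_seq=139 A_ack=2000 B_seq=2000 B_ack=139
After event 1: A_seq=226 A_ack=2000 B_seq=2000 B_ack=226
After event 2: A_seq=226 A_ack=2000 B_seq=2183 B_ack=226
After event 3: A_seq=226 A_ack=2000 B_seq=2219 B_ack=226
After event 4: A_seq=269 A_ack=2000 B_seq=2219 B_ack=269
After event 5: A_seq=307 A_ack=2000 B_seq=2219 B_ack=307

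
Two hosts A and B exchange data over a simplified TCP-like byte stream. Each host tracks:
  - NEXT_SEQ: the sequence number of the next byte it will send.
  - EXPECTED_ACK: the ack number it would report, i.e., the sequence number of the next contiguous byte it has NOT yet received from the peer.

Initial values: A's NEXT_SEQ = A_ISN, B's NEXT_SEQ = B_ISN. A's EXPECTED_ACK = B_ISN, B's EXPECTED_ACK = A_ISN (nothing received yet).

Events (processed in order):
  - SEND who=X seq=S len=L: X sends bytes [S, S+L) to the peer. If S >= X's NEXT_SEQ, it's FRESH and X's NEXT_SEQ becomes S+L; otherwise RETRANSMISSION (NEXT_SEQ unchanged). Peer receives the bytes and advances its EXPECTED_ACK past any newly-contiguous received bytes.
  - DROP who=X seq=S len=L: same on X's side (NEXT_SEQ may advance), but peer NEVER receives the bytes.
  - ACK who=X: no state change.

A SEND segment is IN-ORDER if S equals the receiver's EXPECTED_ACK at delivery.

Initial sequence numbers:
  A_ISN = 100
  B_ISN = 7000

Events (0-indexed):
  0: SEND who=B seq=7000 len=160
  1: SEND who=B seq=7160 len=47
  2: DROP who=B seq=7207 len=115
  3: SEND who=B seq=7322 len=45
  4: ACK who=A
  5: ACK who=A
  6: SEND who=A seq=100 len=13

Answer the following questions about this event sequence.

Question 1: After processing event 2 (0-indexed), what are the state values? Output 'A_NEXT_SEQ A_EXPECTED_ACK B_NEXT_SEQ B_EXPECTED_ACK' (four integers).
After event 0: A_seq=100 A_ack=7160 B_seq=7160 B_ack=100
After event 1: A_seq=100 A_ack=7207 B_seq=7207 B_ack=100
After event 2: A_seq=100 A_ack=7207 B_seq=7322 B_ack=100

100 7207 7322 100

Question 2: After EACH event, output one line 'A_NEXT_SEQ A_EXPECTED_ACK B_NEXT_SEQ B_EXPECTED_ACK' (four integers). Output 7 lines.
100 7160 7160 100
100 7207 7207 100
100 7207 7322 100
100 7207 7367 100
100 7207 7367 100
100 7207 7367 100
113 7207 7367 113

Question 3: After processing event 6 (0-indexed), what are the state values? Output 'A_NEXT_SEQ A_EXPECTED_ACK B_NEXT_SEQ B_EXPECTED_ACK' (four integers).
After event 0: A_seq=100 A_ack=7160 B_seq=7160 B_ack=100
After event 1: A_seq=100 A_ack=7207 B_seq=7207 B_ack=100
After event 2: A_seq=100 A_ack=7207 B_seq=7322 B_ack=100
After event 3: A_seq=100 A_ack=7207 B_seq=7367 B_ack=100
After event 4: A_seq=100 A_ack=7207 B_seq=7367 B_ack=100
After event 5: A_seq=100 A_ack=7207 B_seq=7367 B_ack=100
After event 6: A_seq=113 A_ack=7207 B_seq=7367 B_ack=113

113 7207 7367 113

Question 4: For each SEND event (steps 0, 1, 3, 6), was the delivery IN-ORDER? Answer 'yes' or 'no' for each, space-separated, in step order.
Answer: yes yes no yes

Derivation:
Step 0: SEND seq=7000 -> in-order
Step 1: SEND seq=7160 -> in-order
Step 3: SEND seq=7322 -> out-of-order
Step 6: SEND seq=100 -> in-order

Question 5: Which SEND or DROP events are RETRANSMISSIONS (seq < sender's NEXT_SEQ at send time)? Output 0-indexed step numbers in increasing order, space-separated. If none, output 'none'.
Step 0: SEND seq=7000 -> fresh
Step 1: SEND seq=7160 -> fresh
Step 2: DROP seq=7207 -> fresh
Step 3: SEND seq=7322 -> fresh
Step 6: SEND seq=100 -> fresh

Answer: none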